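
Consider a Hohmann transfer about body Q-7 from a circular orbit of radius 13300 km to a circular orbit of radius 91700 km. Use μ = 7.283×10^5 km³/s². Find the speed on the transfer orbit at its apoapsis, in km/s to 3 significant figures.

The Hohmann ellipse has a_t = (r₁ + r₂)/2 = 52500 km.
At apoapsis, r = 91700 km.
Applying v² = μ(2/r − 1/a_t): v = 1.418 km/s.

v = 1.42 km/s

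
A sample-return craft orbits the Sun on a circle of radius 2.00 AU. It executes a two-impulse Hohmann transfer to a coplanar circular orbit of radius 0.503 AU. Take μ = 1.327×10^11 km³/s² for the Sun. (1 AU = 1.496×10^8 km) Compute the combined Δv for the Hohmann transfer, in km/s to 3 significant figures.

Δv = 18.8 km/s

In km: r₁ = 2.00 × 1.496×10^8 = 2.992×10^8 km; r₂ = 0.503 × 1.496×10^8 = 7.52488×10^7 km.
The Hohmann ellipse has a_t = (r₁ + r₂)/2 = 1.872244×10^8 km.
Circular speed at r₁: v₁ = √(μ/r₁) = √(1.327×10^11/2.992×10^8) = 21.060 km/s.
Transfer-orbit speed at r₁ (vis-viva): v_a = √[μ(2/r₁ − 1/a_t)] = 13.351 km/s.
First burn Δv₁ = |v_a − v₁| = 7.709 km/s.
At r₂, v₂ = √(μ/r₂) = 41.994 km/s.
Transfer-orbit speed at r₂: v_p = √[μ(2/r₂ − 1/a_t)] = 53.087 km/s.
Second burn Δv₂ = |v₂ − v_p| = 11.09 km/s.
Δv = Δv₁ + Δv₂ = 7.709 + 11.09 = 18.80 km/s.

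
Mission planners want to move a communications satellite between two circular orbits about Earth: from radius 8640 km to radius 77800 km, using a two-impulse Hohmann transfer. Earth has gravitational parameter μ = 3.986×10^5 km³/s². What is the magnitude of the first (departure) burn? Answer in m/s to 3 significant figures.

Δv₁ = 2320 m/s

The Hohmann ellipse has a_t = (r₁ + r₂)/2 = 43220 km.
On the circular orbit at r = 8640 km, v_c = √(μ/r) = 6.792 km/s.
Transfer-orbit speed at the same r (vis-viva, a = a_t): v_t = √[μ(2/r − 1/a_t)] = 9.113 km/s.
Δv₁ = |v_t − v_c| = |9.113 − 6.792| = 2.321 km/s.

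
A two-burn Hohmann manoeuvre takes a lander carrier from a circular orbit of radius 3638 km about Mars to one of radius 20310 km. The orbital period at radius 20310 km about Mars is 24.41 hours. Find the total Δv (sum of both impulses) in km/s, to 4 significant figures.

From Kepler's third law T² = 4π²r³/μ at r = 20310 km, T = 24.41 hours = 24.41 × 3600 s = 87876 s: μ = 4π²r³/T² = 42830.1 km³/s².
Transfer-ellipse semi-major axis a_t = (r₁ + r₂)/2 = (3638 + 20310)/2 = 11974 km.
Circular speed at r₁: v₁ = √(μ/r₁) = √(42830.1/3638) = 3.43118 km/s.
On the transfer ellipse at r₁, vis-viva equation gives v_p = √[μ(2/r₁ − 1/a_t)] = 4.46867 km/s.
First burn Δv₁ = |v_p − v₁| = 1.037 km/s.
Circular speed at r₂: v₂ = √(μ/r₂) = 1.45218 km/s.
Transfer-orbit speed at r₂: v_a = √[μ(2/r₂ − 1/a_t)] = 0.800445 km/s.
Second burn Δv₂ = |v₂ − v_a| = 0.6517 km/s.
Δv = Δv₁ + Δv₂ = 1.037 + 0.6517 = 1.689 km/s.

Δv = 1.689 km/s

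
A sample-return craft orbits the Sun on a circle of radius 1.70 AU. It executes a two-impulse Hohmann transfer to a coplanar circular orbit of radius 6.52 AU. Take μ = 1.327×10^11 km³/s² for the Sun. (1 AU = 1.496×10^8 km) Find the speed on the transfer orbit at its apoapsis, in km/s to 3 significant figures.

In km: r₁ = 1.70 × 1.496×10^8 = 2.5432×10^8 km; r₂ = 6.52 × 1.496×10^8 = 9.75392×10^8 km.
The Hohmann ellipse has a_t = (r₁ + r₂)/2 = 6.14856×10^8 km.
At apoapsis, r = 9.75392×10^8 km.
Applying v² = μ(2/r − 1/a_t): v = 7.502 km/s.

v = 7.50 km/s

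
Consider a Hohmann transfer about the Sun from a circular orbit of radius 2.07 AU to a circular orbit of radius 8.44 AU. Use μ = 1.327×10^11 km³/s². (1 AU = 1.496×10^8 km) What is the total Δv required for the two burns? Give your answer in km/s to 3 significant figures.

Δv = 9.35 km/s

In km: r₁ = 2.07 × 1.496×10^8 = 3.09672×10^8 km; r₂ = 8.44 × 1.496×10^8 = 1.262624×10^9 km.
The Hohmann ellipse has a_t = (r₁ + r₂)/2 = 7.86148×10^8 km.
Circular speed at r₁: v₁ = √(μ/r₁) = √(1.327×10^11/3.09672×10^8) = 20.7007 km/s.
Transfer-orbit speed at r₁ (v² = μ(2/r − 1/a)): v_p = √[μ(2/r₁ − 1/a_t)] = 26.2343 km/s.
First burn Δv₁ = |v_p − v₁| = 5.5336 km/s.
Circular speed at r₂: v₂ = √(μ/r₂) = 10.25176 km/s.
Transfer-orbit speed at r₂: v_a = √[μ(2/r₂ − 1/a_t)] = 6.434240 km/s.
Second burn Δv₂ = |v₂ − v_a| = 3.8175 km/s.
Total Δv = Δv₁ + Δv₂ = 9.351 km/s.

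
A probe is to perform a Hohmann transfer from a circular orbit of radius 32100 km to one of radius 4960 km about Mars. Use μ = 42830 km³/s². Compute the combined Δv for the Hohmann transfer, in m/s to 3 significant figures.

Transfer-ellipse semi-major axis a_t = (r₁ + r₂)/2 = (32100 + 4960)/2 = 18530 km.
Circular speed at r₁: v₁ = √(μ/r₁) = √(42830/32100) = 1.1551 km/s.
On the transfer ellipse at r₁, v² = μ(2/r − 1/a) gives v_a = √[μ(2/r₁ − 1/a_t)] = 0.59762 km/s.
First burn Δv₁ = |v_a − v₁| = 0.5575 km/s.
At r₂, v₂ = √(μ/r₂) = 2.9386 km/s.
Transfer-orbit speed at r₂: v_p = √[μ(2/r₂ − 1/a_t)] = 3.8677 km/s.
Second burn Δv₂ = |v₂ − v_p| = 0.9291 km/s.
Δv = Δv₁ + Δv₂ = 0.5575 + 0.9291 = 1.487 km/s.

Δv = 1490 m/s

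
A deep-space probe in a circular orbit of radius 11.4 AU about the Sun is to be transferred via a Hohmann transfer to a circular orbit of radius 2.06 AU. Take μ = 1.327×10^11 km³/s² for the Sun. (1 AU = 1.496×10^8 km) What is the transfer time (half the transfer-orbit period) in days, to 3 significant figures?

In km: r₁ = 11.4 × 1.496×10^8 = 1.70544×10^9 km; r₂ = 2.06 × 1.496×10^8 = 3.08176×10^8 km.
Transfer-ellipse semi-major axis a_t = (r₁ + r₂)/2 = (1.70544×10^9 + 3.08176×10^8)/2 = 1.006808×10^9 km.
By Kepler's third law the transfer-orbit period is T = 2π√(a_t³/μ), so t = T/2 = 2.755×10^8 s.
Converting: 2.755×10^8 s ÷ 86400 s/day = 3190 days.

t = 3190 days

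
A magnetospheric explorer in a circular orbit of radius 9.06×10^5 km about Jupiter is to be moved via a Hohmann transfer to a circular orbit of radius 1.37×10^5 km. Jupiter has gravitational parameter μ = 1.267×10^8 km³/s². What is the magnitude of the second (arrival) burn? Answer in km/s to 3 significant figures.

Δv₂ = 9.67 km/s

Semi-major axis of the transfer orbit: a_t = (9.060×10^5 + 1.370×10^5)/2 = 5.215×10^5 km.
On the circular orbit at r = 1.370×10^5 km, v_c = √(μ/r) = 30.4108 km/s.
Vis-viva on the transfer ellipse at r = 1.370×10^5 km gives v_t = √[μ(2/r − 1/a_t)] = 40.0834 km/s.
Δv₂ = |v_t − v_c| = |40.0834 − 30.4108| = 9.673 km/s.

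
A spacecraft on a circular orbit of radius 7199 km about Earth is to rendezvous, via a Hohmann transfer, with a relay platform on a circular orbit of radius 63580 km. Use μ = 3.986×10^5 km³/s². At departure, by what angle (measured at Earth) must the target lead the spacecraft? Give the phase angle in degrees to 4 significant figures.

Transfer-ellipse semi-major axis a_t = (r₁ + r₂)/2 = (7199 + 63580)/2 = 35389.5 km.
The half-period of the transfer ellipse is t = π√(a_t³/μ) = 33128 s.
The target's mean motion on its circular orbit is ω₂ = √(μ/r₂³) = 3.9381×10^-5 rad/s.
Angle swept by the target during transfer: ω₂·t = 1.30461 rad = 74.749°.
The spacecraft traverses 180° on the transfer ellipse, so the target must lead by 180° − 74.749° = 105.3°.

φ = 105.3°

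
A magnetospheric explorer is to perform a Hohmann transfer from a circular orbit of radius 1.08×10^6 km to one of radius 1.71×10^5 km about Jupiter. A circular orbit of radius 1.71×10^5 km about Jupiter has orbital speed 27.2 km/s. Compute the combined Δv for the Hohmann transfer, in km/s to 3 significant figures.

From the circular-orbit relation v² = μ/r at r = 1.71×10^5 km: μ = v²r = (27.2)² × 1.71×10^5 = 1.26513×10^8 km³/s².
Transfer-ellipse semi-major axis a_t = (r₁ + r₂)/2 = (1.080×10^6 + 1.710×10^5)/2 = 6.255×10^5 km.
Circular speed at r₁: v₁ = √(μ/r₁) = √(1.26513×10^8/1.080×10^6) = 10.8232 km/s.
On the transfer ellipse at r₁, vis-viva equation gives v_a = √[μ(2/r₁ − 1/a_t)] = 5.65900 km/s.
First burn Δv₁ = |v_a − v₁| = 5.1642 km/s.
At r₂, v₂ = √(μ/r₂) = 27.200 km/s.
Transfer-orbit speed at r₂: v_p = √[μ(2/r₂ − 1/a_t)] = 35.741 km/s.
Second burn Δv₂ = |v₂ − v_p| = 8.5410 km/s.
Δv = Δv₁ + Δv₂ = 5.1642 + 8.5410 = 13.71 km/s.

Δv = 13.7 km/s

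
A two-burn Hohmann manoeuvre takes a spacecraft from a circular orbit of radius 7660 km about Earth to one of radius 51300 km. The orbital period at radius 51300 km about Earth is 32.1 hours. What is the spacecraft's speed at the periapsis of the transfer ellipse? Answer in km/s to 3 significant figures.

v = 9.52 km/s

From Kepler's third law T² = 4π²r³/μ at r = 51300 km, T = 32.1 hours = 32.1 × 3600 s = 1.1556×10^5 s: μ = 4π²r³/T² = 3.99114×10^5 km³/s².
Transfer-ellipse semi-major axis a_t = (r₁ + r₂)/2 = (7660 + 51300)/2 = 29480 km.
At periapsis, r = 7660 km.
Applying v² = μ(2/r − 1/a_t): v = 9.522 km/s.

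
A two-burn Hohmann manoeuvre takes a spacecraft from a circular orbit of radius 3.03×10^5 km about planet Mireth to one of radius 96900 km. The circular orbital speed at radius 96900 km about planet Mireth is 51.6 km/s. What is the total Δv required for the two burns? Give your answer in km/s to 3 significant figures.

From the circular-orbit relation v² = μ/r at r = 96900 km: μ = v²r = (51.6)² × 96900 = 2.58002×10^8 km³/s².
Transfer-ellipse semi-major axis a_t = (r₁ + r₂)/2 = (3.030×10^5 + 96900)/2 = 1.9995×10^5 km.
At r₁ the circular-orbit speed is v₁ = √(μ/r₁) = 29.18034 km/s.
On the transfer ellipse at r₁, vis-viva gives v_a = √[μ(2/r₁ − 1/a_t)] = 20.31381 km/s.
First burn Δv₁ = |v_a − v₁| = 8.867 km/s.
Circular speed at r₂: v₂ = √(μ/r₂) = 51.60 km/s.
Transfer-orbit speed at r₂: v_p = √[μ(2/r₂ − 1/a_t)] = 63.52 km/s.
Second burn Δv₂ = |v₂ − v_p| = 11.92 km/s.
Δv = Δv₁ + Δv₂ = 8.867 + 11.92 = 20.79 km/s.

Δv = 20.8 km/s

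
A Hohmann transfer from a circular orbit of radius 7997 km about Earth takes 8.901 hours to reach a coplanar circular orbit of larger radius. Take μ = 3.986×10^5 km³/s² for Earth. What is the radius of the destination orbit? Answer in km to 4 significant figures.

Transfer time t = 8.901 hours = 32043.6 s, and t = π√(a_t³/μ).
So a_t = (μ t²/π²)^(1/3) = (3.986×10^5 × (32043.6)² / π²)^(1/3) = 34613 km.
Since a_t = (r₁ + r₂)/2, r₂ = 2a_t − r₁ = 2×34613 − 7997 = 61229 km.

r₂ = 61230 km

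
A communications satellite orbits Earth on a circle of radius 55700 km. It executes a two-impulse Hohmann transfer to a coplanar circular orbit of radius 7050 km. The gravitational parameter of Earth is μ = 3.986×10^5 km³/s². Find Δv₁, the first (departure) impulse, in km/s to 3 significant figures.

Δv₁ = 1.41 km/s

The Hohmann ellipse has a_t = (r₁ + r₂)/2 = 31375 km.
On the circular orbit at r = 55700 km, v_c = √(μ/r) = 2.675 km/s.
Transfer-orbit speed at the same r (vis-viva, a = a_t): v_t = √[μ(2/r − 1/a_t)] = 1.268 km/s.
Δv₁ = |v_t − v_c| = |1.268 − 2.675| = 1.407 km/s.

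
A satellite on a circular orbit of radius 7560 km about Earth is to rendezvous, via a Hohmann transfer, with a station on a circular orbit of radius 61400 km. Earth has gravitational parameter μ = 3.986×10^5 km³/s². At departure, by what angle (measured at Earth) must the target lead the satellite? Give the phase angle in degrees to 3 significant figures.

φ = 104°

Semi-major axis of the transfer orbit: a_t = (7560 + 61400)/2 = 34480 km.
The half-period of the transfer ellipse is t = π√(a_t³/μ) = 31860 s.
Target angular speed ω₂ = √(μ/r₂³) = 4.150×10^-5 rad/s.
Angle swept by the target during transfer: ω₂·t = 1.322 rad = 75.75°.
The satellite traverses 180° on the transfer ellipse, so the target must lead by 180° − 75.75° = 104°.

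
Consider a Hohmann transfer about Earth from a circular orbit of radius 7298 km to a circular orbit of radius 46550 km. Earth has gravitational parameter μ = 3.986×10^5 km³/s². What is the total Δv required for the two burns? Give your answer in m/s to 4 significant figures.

The Hohmann ellipse has a_t = (r₁ + r₂)/2 = 26924 km.
At r₁ the circular-orbit speed is v₁ = √(μ/r₁) = 7.3904 km/s.
Transfer-orbit speed at r₁ (v² = μ(2/r − 1/a)): v_p = √[μ(2/r₁ − 1/a_t)] = 9.7175 km/s.
First burn Δv₁ = |v_p − v₁| = 2.327 km/s.
At r₂, v₂ = √(μ/r₂) = 2.926 km/s.
Transfer-orbit speed at r₂: v_a = √[μ(2/r₂ − 1/a_t)] = 1.523 km/s.
Second burn Δv₂ = |v₂ − v_a| = 1.403 km/s.
Total Δv = Δv₁ + Δv₂ = 3.730 km/s.

Δv = 3730 m/s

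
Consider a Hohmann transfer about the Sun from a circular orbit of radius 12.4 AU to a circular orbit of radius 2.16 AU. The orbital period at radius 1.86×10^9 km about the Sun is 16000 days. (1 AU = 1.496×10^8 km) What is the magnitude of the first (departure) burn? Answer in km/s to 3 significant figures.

From Kepler's third law T² = 4π²r³/μ at r = 1.86×10^9 km, T = 16000 days = 16000 × 86400 s = 1.3824×10^9 s: μ = 4π²r³/T² = 1.32932×10^11 km³/s².
In km: r₁ = 12.4 × 1.496×10^8 = 1.85504×10^9 km; r₂ = 2.16 × 1.496×10^8 = 3.23136×10^8 km.
Semi-major axis of the transfer orbit: a_t = (1.85504×10^9 + 3.23136×10^8)/2 = 1.089088×10^9 km.
Circular speed at r = 1.85504×10^9 km: v_c = √(μ/r) = 8.465 km/s.
Vis-viva on the transfer ellipse at r = 1.85504×10^9 km gives v_t = √[μ(2/r − 1/a_t)] = 4.611 km/s.
Δv₁ = |v_t − v_c| = |4.611 − 8.465| = 3.854 km/s.

Δv₁ = 3.85 km/s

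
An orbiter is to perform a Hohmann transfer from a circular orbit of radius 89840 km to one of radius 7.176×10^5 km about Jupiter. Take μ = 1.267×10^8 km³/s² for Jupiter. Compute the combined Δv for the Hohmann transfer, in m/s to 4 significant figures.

Transfer-ellipse semi-major axis a_t = (r₁ + r₂)/2 = (89840 + 7.176×10^5)/2 = 4.0372×10^5 km.
Circular speed at r₁: v₁ = √(μ/r₁) = √(1.267×10^8/89840) = 37.554 km/s.
Transfer-orbit speed at r₁ (v² = μ(2/r − 1/a)): v_p = √[μ(2/r₁ − 1/a_t)] = 50.067 km/s.
First burn Δv₁ = |v_p − v₁| = 12.51 km/s.
Circular speed at r₂: v₂ = √(μ/r₂) = 13.2876 km/s.
Transfer-orbit speed at r₂: v_a = √[μ(2/r₂ − 1/a_t)] = 6.26819 km/s.
Second burn Δv₂ = |v₂ − v_a| = 7.019 km/s.
Total Δv = Δv₁ + Δv₂ = 19.53 km/s.

Δv = 19530 m/s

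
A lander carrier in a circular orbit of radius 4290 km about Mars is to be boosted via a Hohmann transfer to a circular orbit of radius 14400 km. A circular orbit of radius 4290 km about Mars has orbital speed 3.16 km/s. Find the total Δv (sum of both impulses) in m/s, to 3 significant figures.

From the circular-orbit relation v² = μ/r at r = 4290 km: μ = v²r = (3.16)² × 4290 = 42838.2 km³/s².
The Hohmann ellipse has a_t = (r₁ + r₂)/2 = 9345 km.
At r₁ the circular-orbit speed is v₁ = √(μ/r₁) = 3.1600 km/s.
Transfer-orbit speed at r₁ (vis-viva): v_p = √[μ(2/r₁ − 1/a_t)] = 3.9226 km/s.
First burn Δv₁ = |v_p − v₁| = 0.7626 km/s.
Circular speed at r₂: v₂ = √(μ/r₂) = 1.7248 km/s.
Transfer-orbit speed at r₂: v_a = √[μ(2/r₂ − 1/a_t)] = 1.1686 km/s.
Second burn Δv₂ = |v₂ − v_a| = 0.5562 km/s.
Total Δv = Δv₁ + Δv₂ = 1.319 km/s.

Δv = 1320 m/s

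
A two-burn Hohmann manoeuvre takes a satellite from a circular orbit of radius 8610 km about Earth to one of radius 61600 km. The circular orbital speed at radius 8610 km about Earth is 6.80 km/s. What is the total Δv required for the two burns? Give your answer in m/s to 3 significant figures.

From the circular-orbit relation v² = μ/r at r = 8610 km: μ = v²r = (6.80)² × 8610 = 3.98126×10^5 km³/s².
The Hohmann ellipse has a_t = (r₁ + r₂)/2 = 35105 km.
Circular speed at r₁: v₁ = √(μ/r₁) = √(3.98126×10^5/8610) = 6.800 km/s.
Transfer-orbit speed at r₁ (v² = μ(2/r − 1/a)): v_p = √[μ(2/r₁ − 1/a_t)] = 9.008 km/s.
First burn Δv₁ = |v_p − v₁| = 2.208 km/s.
At r₂, v₂ = √(μ/r₂) = 2.542 km/s.
Transfer-orbit speed at r₂: v_a = √[μ(2/r₂ − 1/a_t)] = 1.259 km/s.
Second burn Δv₂ = |v₂ − v_a| = 1.283 km/s.
Δv = Δv₁ + Δv₂ = 2.208 + 1.283 = 3.491 km/s.

Δv = 3490 m/s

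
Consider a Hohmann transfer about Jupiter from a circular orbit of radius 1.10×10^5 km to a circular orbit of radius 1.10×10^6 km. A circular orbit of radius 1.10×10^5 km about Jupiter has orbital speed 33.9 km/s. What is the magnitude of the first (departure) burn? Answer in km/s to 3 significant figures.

From the circular-orbit relation v² = μ/r at r = 1.10×10^5 km: μ = v²r = (33.9)² × 1.10×10^5 = 1.26413×10^8 km³/s².
Semi-major axis of the transfer orbit: a_t = (1.100×10^5 + 1.100×10^6)/2 = 6.050×10^5 km.
Circular speed at r = 1.100×10^5 km: v_c = √(μ/r) = 33.90 km/s.
Vis-viva on the transfer ellipse at r = 1.100×10^5 km gives v_t = √[μ(2/r − 1/a_t)] = 45.71 km/s.
Δv₁ = |v_t − v_c| = |45.71 − 33.90| = 11.81 km/s.

Δv₁ = 11.8 km/s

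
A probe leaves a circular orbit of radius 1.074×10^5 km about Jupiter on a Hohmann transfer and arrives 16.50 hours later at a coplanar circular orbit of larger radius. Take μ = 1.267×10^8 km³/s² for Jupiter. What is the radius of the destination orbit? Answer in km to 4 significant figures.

r₂ = 6.055×10^5 km

Transfer time t = 16.50 hours = 59400 s, and t = π√(a_t³/μ).
So a_t = (μ t²/π²)^(1/3) = (1.267×10^8 × (59400)² / π²)^(1/3) = 3.5646×10^5 km.
Since a_t = (r₁ + r₂)/2, r₂ = 2a_t − r₁ = 2×3.5646×10^5 − 1.074×10^5 = 6.0552×10^5 km.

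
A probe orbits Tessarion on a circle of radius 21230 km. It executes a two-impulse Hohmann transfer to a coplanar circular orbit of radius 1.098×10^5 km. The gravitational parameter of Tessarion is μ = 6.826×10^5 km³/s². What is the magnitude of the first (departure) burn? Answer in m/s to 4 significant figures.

The Hohmann ellipse has a_t = (r₁ + r₂)/2 = 65515 km.
On the circular orbit at r = 21230 km, v_c = √(μ/r) = 5.6703 km/s.
Transfer-orbit speed at the same r (vis-viva, a = a_t): v_t = √[μ(2/r − 1/a_t)] = 7.3407 km/s.
Δv₁ = |v_t − v_c| = |7.3407 − 5.6703| = 1.670 km/s.

Δv₁ = 1670 m/s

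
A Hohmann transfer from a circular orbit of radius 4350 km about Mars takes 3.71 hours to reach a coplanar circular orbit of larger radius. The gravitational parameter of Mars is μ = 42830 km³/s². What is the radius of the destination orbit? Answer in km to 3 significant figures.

r₂ = 14000 km

Transfer time t = 3.71 hours = 13356 s, and t = π√(a_t³/μ).
So a_t = (μ t²/π²)^(1/3) = (42830 × (13356)² / π²)^(1/3) = 9181.9 km.
Since a_t = (r₁ + r₂)/2, r₂ = 2a_t − r₁ = 2×9181.9 − 4350 = 14013.8 km.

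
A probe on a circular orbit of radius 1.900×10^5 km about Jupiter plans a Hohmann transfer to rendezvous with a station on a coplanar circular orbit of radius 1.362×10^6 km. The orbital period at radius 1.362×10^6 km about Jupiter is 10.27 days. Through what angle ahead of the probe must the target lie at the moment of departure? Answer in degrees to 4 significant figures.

From Kepler's third law T² = 4π²r³/μ at r = 1.362×10^6 km, T = 10.27 days = 10.27 × 86400 s = 8.87328×10^5 s: μ = 4π²r³/T² = 1.26684×10^8 km³/s².
Semi-major axis of the transfer orbit: a_t = (1.900×10^5 + 1.362×10^6)/2 = 7.760×10^5 km.
Transfer time t = π√(a_t³/μ) = 1.908×10^5 s.
The target's mean motion on its circular orbit is ω₂ = √(μ/r₂³) = 7.081×10^-6 rad/s.
Angle swept by the target during transfer: ω₂·t = 1.351 rad = 77.41°.
The probe traverses 180° on the transfer ellipse, so the target must lead by 180° − 77.41° = 102.6°.

φ = 102.6°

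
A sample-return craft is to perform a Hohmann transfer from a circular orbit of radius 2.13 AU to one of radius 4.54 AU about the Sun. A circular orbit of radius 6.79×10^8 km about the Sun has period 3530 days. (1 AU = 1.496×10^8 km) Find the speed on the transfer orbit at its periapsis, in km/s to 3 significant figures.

From Kepler's third law T² = 4π²r³/μ at r = 6.79×10^8 km, T = 3530 days = 3530 × 86400 s = 3.04992×10^8 s: μ = 4π²r³/T² = 1.32859×10^11 km³/s².
In km: r₁ = 2.13 × 1.496×10^8 = 3.18648×10^8 km; r₂ = 4.54 × 1.496×10^8 = 6.79184×10^8 km.
The Hohmann ellipse has a_t = (r₁ + r₂)/2 = 4.98916×10^8 km.
At periapsis, r = 3.18648×10^8 km.
Applying v² = μ(2/r − 1/a_t): v = 23.82 km/s.

v = 23.8 km/s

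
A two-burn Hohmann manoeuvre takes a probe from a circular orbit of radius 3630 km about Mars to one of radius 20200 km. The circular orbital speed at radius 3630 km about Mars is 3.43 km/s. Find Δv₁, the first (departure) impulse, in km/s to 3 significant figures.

Δv₁ = 1.04 km/s

From the circular-orbit relation v² = μ/r at r = 3630 km: μ = v²r = (3.43)² × 3630 = 42706.6 km³/s².
The Hohmann ellipse has a_t = (r₁ + r₂)/2 = 11915 km.
Circular speed at r = 3630 km: v_c = √(μ/r) = 3.430 km/s.
Transfer-orbit speed at the same r (vis-viva, a = a_t): v_t = √[μ(2/r − 1/a_t)] = 4.466 km/s.
Δv₁ = |v_t − v_c| = |4.466 − 3.430| = 1.036 km/s.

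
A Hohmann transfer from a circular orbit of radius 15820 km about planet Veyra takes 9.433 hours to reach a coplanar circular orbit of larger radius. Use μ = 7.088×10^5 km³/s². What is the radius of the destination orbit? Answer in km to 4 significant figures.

r₂ = 71360 km

Transfer time t = 9.433 hours = 33958.8 s, and t = π√(a_t³/μ).
So a_t = (μ t²/π²)^(1/3) = (7.088×10^5 × (33958.8)² / π²)^(1/3) = 43589 km.
Since a_t = (r₁ + r₂)/2, r₂ = 2a_t − r₁ = 2×43589 − 15820 = 71358 km.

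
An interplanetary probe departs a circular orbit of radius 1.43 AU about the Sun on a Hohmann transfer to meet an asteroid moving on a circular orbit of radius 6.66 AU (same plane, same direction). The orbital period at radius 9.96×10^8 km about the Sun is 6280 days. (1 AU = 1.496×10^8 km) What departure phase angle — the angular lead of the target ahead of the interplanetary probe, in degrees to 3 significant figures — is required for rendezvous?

φ = 94.8°

From Kepler's third law T² = 4π²r³/μ at r = 9.96×10^8 km, T = 6280 days = 6280 × 86400 s = 5.42592×10^8 s: μ = 4π²r³/T² = 1.32492×10^11 km³/s².
In km: r₁ = 1.43 × 1.496×10^8 = 2.13928×10^8 km; r₂ = 6.66 × 1.496×10^8 = 9.96336×10^8 km.
Semi-major axis of the transfer orbit: a_t = (2.13928×10^8 + 9.96336×10^8)/2 = 6.05132×10^8 km.
Transfer time t = π√(a_t³/μ) = 1.285×10^8 s.
Target angular speed ω₂ = √(μ/r₂³) = 1.157×10^-8 rad/s.
Angle swept by the target during transfer: ω₂·t = 1.487 rad = 85.20°.
The interplanetary probe traverses 180° on the transfer ellipse, so the target must lead by 180° − 85.20° = 94.8°.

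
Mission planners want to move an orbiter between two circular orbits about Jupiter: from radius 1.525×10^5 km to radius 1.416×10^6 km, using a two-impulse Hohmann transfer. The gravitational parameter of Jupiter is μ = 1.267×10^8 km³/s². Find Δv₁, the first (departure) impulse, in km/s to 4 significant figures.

Transfer-ellipse semi-major axis a_t = (r₁ + r₂)/2 = (1.525×10^5 + 1.416×10^6)/2 = 7.8425×10^5 km.
On the circular orbit at r = 1.525×10^5 km, v_c = √(μ/r) = 28.824 km/s.
Vis-viva on the transfer ellipse at r = 1.525×10^5 km gives v_t = √[μ(2/r − 1/a_t)] = 38.731 km/s.
Δv₁ = |v_t − v_c| = |38.731 − 28.824| = 9.907 km/s.

Δv₁ = 9.907 km/s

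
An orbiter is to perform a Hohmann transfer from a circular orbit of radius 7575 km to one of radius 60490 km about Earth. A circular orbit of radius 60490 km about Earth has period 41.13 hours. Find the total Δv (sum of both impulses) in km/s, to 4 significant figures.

From Kepler's third law T² = 4π²r³/μ at r = 60490 km, T = 41.13 hours = 41.13 × 3600 s = 1.48068×10^5 s: μ = 4π²r³/T² = 3.98555×10^5 km³/s².
Semi-major axis of the transfer orbit: a_t = (7575 + 60490)/2 = 34032.5 km.
Circular speed at r₁: v₁ = √(μ/r₁) = √(3.98555×10^5/7575) = 7.2536 km/s.
On the transfer ellipse at r₁, v² = μ(2/r − 1/a) gives v_p = √[μ(2/r₁ − 1/a_t)] = 9.6705 km/s.
First burn Δv₁ = |v_p − v₁| = 2.417 km/s.
At r₂, v₂ = √(μ/r₂) = 2.567 km/s.
Transfer-orbit speed at r₂: v_a = √[μ(2/r₂ − 1/a_t)] = 1.211 km/s.
Second burn Δv₂ = |v₂ − v_a| = 1.356 km/s.
Total Δv = Δv₁ + Δv₂ = 3.773 km/s.

Δv = 3.773 km/s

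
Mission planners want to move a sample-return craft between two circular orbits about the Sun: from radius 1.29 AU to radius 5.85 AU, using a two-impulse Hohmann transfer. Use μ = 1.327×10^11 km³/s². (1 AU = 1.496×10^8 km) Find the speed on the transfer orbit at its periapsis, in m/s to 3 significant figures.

In km: r₁ = 1.29 × 1.496×10^8 = 1.92984×10^8 km; r₂ = 5.85 × 1.496×10^8 = 8.7516×10^8 km.
Semi-major axis of the transfer orbit: a_t = (1.92984×10^8 + 8.7516×10^8)/2 = 5.34072×10^8 km.
The periapsis of the transfer ellipse is at r = 1.92984×10^8 km.
From the vis-viva equation, v = √[μ(2/r − 1/a_t)] = 33.57 km/s.

v = 33600 m/s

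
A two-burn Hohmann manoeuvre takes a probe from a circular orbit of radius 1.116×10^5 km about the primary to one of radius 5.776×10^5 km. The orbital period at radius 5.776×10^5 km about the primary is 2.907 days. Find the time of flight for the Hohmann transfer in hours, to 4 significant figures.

t = 16.08 hours

From Kepler's third law T² = 4π²r³/μ at r = 5.776×10^5 km, T = 2.907 days = 2.907 × 86400 s = 2.511648×10^5 s: μ = 4π²r³/T² = 1.20593×10^8 km³/s².
Transfer-ellipse semi-major axis a_t = (r₁ + r₂)/2 = (1.116×10^5 + 5.776×10^5)/2 = 3.446×10^5 km.
Half the transfer-orbit period gives t = π√(a_t³/μ) = 57871 s.
Converting: 57871 s ÷ 3600 s/hour = 16.08 hours.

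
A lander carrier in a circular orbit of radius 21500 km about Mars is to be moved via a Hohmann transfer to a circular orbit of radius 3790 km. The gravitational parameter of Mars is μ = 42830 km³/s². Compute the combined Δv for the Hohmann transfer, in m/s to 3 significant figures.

Transfer-ellipse semi-major axis a_t = (r₁ + r₂)/2 = (21500 + 3790)/2 = 12645 km.
Circular speed at r₁: v₁ = √(μ/r₁) = √(42830/21500) = 1.411415 km/s.
On the transfer ellipse at r₁, vis-viva gives v_a = √[μ(2/r₁ − 1/a_t)] = 0.7727073 km/s.
First burn Δv₁ = |v_a − v₁| = 0.638708 km/s.
Circular speed at r₂: v₂ = √(μ/r₂) = 3.36166 km/s.
Transfer-orbit speed at r₂: v_p = √[μ(2/r₂ − 1/a_t)] = 4.38343 km/s.
Second burn Δv₂ = |v₂ − v_p| = 1.02177 km/s.
Δv = Δv₁ + Δv₂ = 0.638708 + 1.02177 = 1.660 km/s.

Δv = 1660 m/s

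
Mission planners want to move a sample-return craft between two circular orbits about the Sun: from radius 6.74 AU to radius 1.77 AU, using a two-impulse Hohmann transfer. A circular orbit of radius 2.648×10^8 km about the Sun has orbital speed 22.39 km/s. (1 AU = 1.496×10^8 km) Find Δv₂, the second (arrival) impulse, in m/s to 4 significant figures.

From the circular-orbit relation v² = μ/r at r = 2.648×10^8 km: μ = v²r = (22.39)² × 2.648×10^8 = 1.32747×10^11 km³/s².
In km: r₁ = 6.74 × 1.496×10^8 = 1.008304×10^9 km; r₂ = 1.77 × 1.496×10^8 = 2.64792×10^8 km.
Semi-major axis of the transfer orbit: a_t = (1.008304×10^9 + 2.64792×10^8)/2 = 6.36548×10^8 km.
Circular speed at r = 2.64792×10^8 km: v_c = √(μ/r) = 22.39 km/s.
Transfer-orbit speed at the same r (vis-viva, a = a_t): v_t = √[μ(2/r − 1/a_t)] = 28.18 km/s.
Δv₂ = |v_t − v_c| = |28.18 − 22.39| = 5.790 km/s.

Δv₂ = 5790 m/s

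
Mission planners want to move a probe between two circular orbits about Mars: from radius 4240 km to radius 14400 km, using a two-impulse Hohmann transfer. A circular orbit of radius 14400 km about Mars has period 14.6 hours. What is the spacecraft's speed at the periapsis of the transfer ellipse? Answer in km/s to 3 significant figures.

From Kepler's third law T² = 4π²r³/μ at r = 14400 km, T = 14.6 hours = 14.6 × 3600 s = 52560 s: μ = 4π²r³/T² = 42671.4 km³/s².
The Hohmann ellipse has a_t = (r₁ + r₂)/2 = 9320 km.
At periapsis, r = 4240 km.
Vis-viva: v = √[μ(2/r − 1/a_t)] = √[42671.4 × (2/4240 − 1/9320)] = 3.943 km/s.

v = 3.94 km/s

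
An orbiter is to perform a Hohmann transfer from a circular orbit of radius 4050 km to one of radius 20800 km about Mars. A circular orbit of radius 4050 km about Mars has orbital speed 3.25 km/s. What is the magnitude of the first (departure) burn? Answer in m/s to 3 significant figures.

From the circular-orbit relation v² = μ/r at r = 4050 km: μ = v²r = (3.25)² × 4050 = 42778.1 km³/s².
Transfer-ellipse semi-major axis a_t = (r₁ + r₂)/2 = (4050 + 20800)/2 = 12425 km.
Circular speed at r = 4050 km: v_c = √(μ/r) = 3.250 km/s.
Vis-viva on the transfer ellipse at r = 4050 km gives v_t = √[μ(2/r − 1/a_t)] = 4.205 km/s.
Δv₁ = |v_t − v_c| = |4.205 − 3.250| = 0.9550 km/s.

Δv₁ = 955 m/s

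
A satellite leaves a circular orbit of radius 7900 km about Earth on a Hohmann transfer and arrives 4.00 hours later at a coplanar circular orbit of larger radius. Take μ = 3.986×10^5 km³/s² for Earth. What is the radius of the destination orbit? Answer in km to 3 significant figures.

Transfer time t = 4.00 hours = 14400 s, and t = π√(a_t³/μ).
So a_t = (μ t²/π²)^(1/3) = (3.986×10^5 × (14400)² / π²)^(1/3) = 20307 km.
Since a_t = (r₁ + r₂)/2, r₂ = 2a_t − r₁ = 2×20307 − 7900 = 32714 km.

r₂ = 32700 km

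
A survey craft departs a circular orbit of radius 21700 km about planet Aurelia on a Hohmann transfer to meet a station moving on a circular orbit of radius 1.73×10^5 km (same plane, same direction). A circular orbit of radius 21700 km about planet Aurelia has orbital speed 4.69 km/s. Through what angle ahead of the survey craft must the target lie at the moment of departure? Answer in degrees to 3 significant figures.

φ = 104°

From the circular-orbit relation v² = μ/r at r = 21700 km: μ = v²r = (4.69)² × 21700 = 4.77315×10^5 km³/s².
The Hohmann ellipse has a_t = (r₁ + r₂)/2 = 97350 km.
The half-period of the transfer ellipse is t = π√(a_t³/μ) = 1.3812×10^5 s.
Target angular speed ω₂ = √(μ/r₂³) = 9.6014×10^-6 rad/s.
Angle swept by the target during transfer: ω₂·t = 1.3261 rad = 75.98°.
Arrival is 180° from departure on the ellipse, so φ = 180° − 75.98° = 104°.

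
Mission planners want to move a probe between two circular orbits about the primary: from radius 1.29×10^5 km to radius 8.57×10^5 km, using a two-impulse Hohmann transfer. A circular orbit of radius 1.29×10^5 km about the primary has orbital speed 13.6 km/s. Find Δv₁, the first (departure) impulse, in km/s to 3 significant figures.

From the circular-orbit relation v² = μ/r at r = 1.29×10^5 km: μ = v²r = (13.6)² × 1.29×10^5 = 2.38598×10^7 km³/s².
The Hohmann ellipse has a_t = (r₁ + r₂)/2 = 4.930×10^5 km.
On the circular orbit at r = 1.290×10^5 km, v_c = √(μ/r) = 13.600 km/s.
Vis-viva on the transfer ellipse at r = 1.290×10^5 km gives v_t = √[μ(2/r − 1/a_t)] = 17.931 km/s.
Δv₁ = |v_t − v_c| = |17.931 − 13.600| = 4.331 km/s.

Δv₁ = 4.33 km/s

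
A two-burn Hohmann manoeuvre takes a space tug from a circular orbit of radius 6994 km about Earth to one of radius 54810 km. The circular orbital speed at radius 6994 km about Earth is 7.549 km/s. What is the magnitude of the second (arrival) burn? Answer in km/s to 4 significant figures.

Δv₂ = 1.414 km/s

From the circular-orbit relation v² = μ/r at r = 6994 km: μ = v²r = (7.549)² × 6994 = 3.98570×10^5 km³/s².
Transfer-ellipse semi-major axis a_t = (r₁ + r₂)/2 = (6994 + 54810)/2 = 30902 km.
Circular speed at r = 54810 km: v_c = √(μ/r) = 2.697 km/s.
Vis-viva on the transfer ellipse at r = 54810 km gives v_t = √[μ(2/r − 1/a_t)] = 1.283 km/s.
Δv₂ = |v_t − v_c| = |1.283 − 2.697| = 1.414 km/s.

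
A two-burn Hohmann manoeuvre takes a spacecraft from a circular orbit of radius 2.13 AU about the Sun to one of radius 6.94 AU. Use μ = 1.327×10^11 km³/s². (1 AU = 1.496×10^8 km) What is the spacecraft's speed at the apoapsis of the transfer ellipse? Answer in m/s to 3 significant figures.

v = 7750 m/s

In km: r₁ = 2.13 × 1.496×10^8 = 3.18648×10^8 km; r₂ = 6.94 × 1.496×10^8 = 1.038224×10^9 km.
Semi-major axis of the transfer orbit: a_t = (3.18648×10^8 + 1.038224×10^9)/2 = 6.78436×10^8 km.
At apoapsis, r = 1.038224×10^9 km.
Vis-viva: v = √[μ(2/r − 1/a_t)] = √[1.327×10^11 × (2/1.038224×10^9 − 1/6.78436×10^8)] = 7.748 km/s.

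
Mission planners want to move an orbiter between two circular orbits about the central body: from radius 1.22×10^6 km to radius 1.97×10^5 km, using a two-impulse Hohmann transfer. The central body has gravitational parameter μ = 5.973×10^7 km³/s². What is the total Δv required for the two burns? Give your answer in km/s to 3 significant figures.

Δv = 8.74 km/s

The Hohmann ellipse has a_t = (r₁ + r₂)/2 = 7.085×10^5 km.
At r₁ the circular-orbit speed is v₁ = √(μ/r₁) = 6.997 km/s.
Transfer-orbit speed at r₁ (vis-viva): v_a = √[μ(2/r₁ − 1/a_t)] = 3.690 km/s.
First burn Δv₁ = |v_a − v₁| = 3.307 km/s.
Circular speed at r₂: v₂ = √(μ/r₂) = 17.4126 km/s.
Transfer-orbit speed at r₂: v_p = √[μ(2/r₂ − 1/a_t)] = 22.8493 km/s.
Second burn Δv₂ = |v₂ − v_p| = 5.437 km/s.
Δv = Δv₁ + Δv₂ = 3.307 + 5.437 = 8.744 km/s.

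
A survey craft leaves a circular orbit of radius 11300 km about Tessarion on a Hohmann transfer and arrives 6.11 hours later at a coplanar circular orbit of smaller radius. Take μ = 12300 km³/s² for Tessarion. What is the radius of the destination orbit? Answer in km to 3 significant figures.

Transfer time t = 6.11 hours = 21996 s, and t = π√(a_t³/μ).
So a_t = (μ t²/π²)^(1/3) = (12300 × (21996)² / π²)^(1/3) = 8448.2 km.
Since a_t = (r₁ + r₂)/2, r₂ = 2a_t − r₁ = 2×8448.2 − 11300 = 5596.4 km.

r₂ = 5600 km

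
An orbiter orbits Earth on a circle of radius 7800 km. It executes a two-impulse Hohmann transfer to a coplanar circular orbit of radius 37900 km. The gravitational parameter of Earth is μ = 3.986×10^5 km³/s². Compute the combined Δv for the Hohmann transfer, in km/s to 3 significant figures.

Δv = 3.41 km/s

Semi-major axis of the transfer orbit: a_t = (7800 + 37900)/2 = 22850 km.
At r₁ the circular-orbit speed is v₁ = √(μ/r₁) = 7.149 km/s.
Transfer-orbit speed at r₁ (vis-viva equation): v_p = √[μ(2/r₁ − 1/a_t)] = 9.207 km/s.
First burn Δv₁ = |v_p − v₁| = 2.058 km/s.
At r₂, v₂ = √(μ/r₂) = 3.243 km/s.
Transfer-orbit speed at r₂: v_a = √[μ(2/r₂ − 1/a_t)] = 1.895 km/s.
Second burn Δv₂ = |v₂ − v_a| = 1.348 km/s.
Δv = Δv₁ + Δv₂ = 2.058 + 1.348 = 3.406 km/s.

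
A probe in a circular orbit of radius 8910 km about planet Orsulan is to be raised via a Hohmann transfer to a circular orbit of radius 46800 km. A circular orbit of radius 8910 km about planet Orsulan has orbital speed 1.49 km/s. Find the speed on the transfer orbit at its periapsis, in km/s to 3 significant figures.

v = 1.93 km/s

From the circular-orbit relation v² = μ/r at r = 8910 km: μ = v²r = (1.49)² × 8910 = 19781.1 km³/s².
Semi-major axis of the transfer orbit: a_t = (8910 + 46800)/2 = 27855 km.
The periapsis of the transfer ellipse is at r = 8910 km.
Applying v² = μ(2/r − 1/a_t): v = 1.931 km/s.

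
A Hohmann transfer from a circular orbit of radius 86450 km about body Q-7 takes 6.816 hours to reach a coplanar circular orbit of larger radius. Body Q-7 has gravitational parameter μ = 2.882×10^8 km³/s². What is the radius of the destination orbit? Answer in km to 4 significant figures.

r₂ = 4.336×10^5 km

Transfer time t = 6.816 hours = 24537.6 s, and t = π√(a_t³/μ).
So a_t = (μ t²/π²)^(1/3) = (2.882×10^8 × (24537.6)² / π²)^(1/3) = 2.6003×10^5 km.
Since a_t = (r₁ + r₂)/2, r₂ = 2a_t − r₁ = 2×2.6003×10^5 − 86450 = 4.3361×10^5 km.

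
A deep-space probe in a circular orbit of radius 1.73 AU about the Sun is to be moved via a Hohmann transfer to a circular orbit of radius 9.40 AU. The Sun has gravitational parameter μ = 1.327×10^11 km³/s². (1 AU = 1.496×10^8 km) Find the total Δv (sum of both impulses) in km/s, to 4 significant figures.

Δv = 11.08 km/s

In km: r₁ = 1.73 × 1.496×10^8 = 2.58808×10^8 km; r₂ = 9.40 × 1.496×10^8 = 1.40624×10^9 km.
Semi-major axis of the transfer orbit: a_t = (2.58808×10^8 + 1.40624×10^9)/2 = 8.32524×10^8 km.
Circular speed at r₁: v₁ = √(μ/r₁) = √(1.327×10^11/2.58808×10^8) = 22.64366 km/s.
On the transfer ellipse at r₁, v² = μ(2/r − 1/a) gives v_p = √[μ(2/r₁ − 1/a_t)] = 29.42917 km/s.
First burn Δv₁ = |v_p − v₁| = 6.786 km/s.
Circular speed at r₂: v₂ = √(μ/r₂) = 9.714 km/s.
Transfer-orbit speed at r₂: v_a = √[μ(2/r₂ − 1/a_t)] = 5.416 km/s.
Second burn Δv₂ = |v₂ − v_a| = 4.298 km/s.
Total Δv = Δv₁ + Δv₂ = 11.08 km/s.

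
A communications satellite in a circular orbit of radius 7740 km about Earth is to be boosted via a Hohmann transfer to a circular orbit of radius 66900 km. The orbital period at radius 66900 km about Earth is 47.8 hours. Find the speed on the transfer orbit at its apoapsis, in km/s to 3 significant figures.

From Kepler's third law T² = 4π²r³/μ at r = 66900 km, T = 47.8 hours = 47.8 × 3600 s = 1.7208×10^5 s: μ = 4π²r³/T² = 3.99188×10^5 km³/s².
Semi-major axis of the transfer orbit: a_t = (7740 + 66900)/2 = 37320 km.
The apoapsis of the transfer ellipse is at r = 66900 km.
From the vis-viva equation, v = √[μ(2/r − 1/a_t)] = 1.112 km/s.

v = 1.11 km/s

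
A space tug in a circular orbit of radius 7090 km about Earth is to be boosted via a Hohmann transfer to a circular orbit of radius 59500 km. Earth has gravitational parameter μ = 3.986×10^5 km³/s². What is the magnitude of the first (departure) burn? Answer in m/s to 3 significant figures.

Δv₁ = 2530 m/s

Transfer-ellipse semi-major axis a_t = (r₁ + r₂)/2 = (7090 + 59500)/2 = 33295 km.
On the circular orbit at r = 7090 km, v_c = √(μ/r) = 7.4980 km/s.
Transfer-orbit speed at the same r (vis-viva, a = a_t): v_t = √[μ(2/r − 1/a_t)] = 10.023 km/s.
Δv₁ = |v_t − v_c| = |10.023 − 7.4980| = 2.525 km/s.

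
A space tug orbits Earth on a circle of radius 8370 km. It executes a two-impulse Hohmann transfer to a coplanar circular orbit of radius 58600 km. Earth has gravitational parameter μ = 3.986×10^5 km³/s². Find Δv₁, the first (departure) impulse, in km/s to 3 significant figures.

Δv₁ = 2.23 km/s

The Hohmann ellipse has a_t = (r₁ + r₂)/2 = 33485 km.
On the circular orbit at r = 8370 km, v_c = √(μ/r) = 6.901 km/s.
Transfer-orbit speed at the same r (vis-viva, a = a_t): v_t = √[μ(2/r − 1/a_t)] = 9.129 km/s.
Δv₁ = |v_t − v_c| = |9.129 − 6.901| = 2.228 km/s.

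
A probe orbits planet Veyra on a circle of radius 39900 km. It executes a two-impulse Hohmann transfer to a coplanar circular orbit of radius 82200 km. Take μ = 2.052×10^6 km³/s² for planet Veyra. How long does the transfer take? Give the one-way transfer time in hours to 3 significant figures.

t = 9.19 hours

The Hohmann ellipse has a_t = (r₁ + r₂)/2 = 61050 km.
Half the transfer-orbit period gives t = π√(a_t³/μ) = 33080 s.
Converting: 33080 s ÷ 3600 s/hour = 9.19 hours.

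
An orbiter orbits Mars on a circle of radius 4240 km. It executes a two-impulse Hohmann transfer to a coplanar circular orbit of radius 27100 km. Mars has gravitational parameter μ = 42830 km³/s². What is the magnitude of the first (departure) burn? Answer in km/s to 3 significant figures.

Δv₁ = 1.00 km/s

Transfer-ellipse semi-major axis a_t = (r₁ + r₂)/2 = (4240 + 27100)/2 = 15670 km.
On the circular orbit at r = 4240 km, v_c = √(μ/r) = 3.1783 km/s.
Transfer-orbit speed at the same r (vis-viva, a = a_t): v_t = √[μ(2/r − 1/a_t)] = 4.1797 km/s.
Δv₁ = |v_t − v_c| = |4.1797 − 3.1783| = 1.001 km/s.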